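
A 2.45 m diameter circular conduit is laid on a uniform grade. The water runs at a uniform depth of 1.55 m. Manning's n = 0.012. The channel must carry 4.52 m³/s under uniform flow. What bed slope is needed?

S = 0.000481

For a circular section of diameter D = 2.45 m at depth y = 1.55 m, the central angle is θ = 2 arccos(1 − 2y/D) = 3.679 rad. Then A = (D²/8)(θ − sin θ) = 3.144 m² and P = Dθ/2 = 4.506 m.
Hydraulic radius R = A/P = 3.144/4.506 = 0.6977 m.
From Manning's equation, S = [nQ / (1 A R^(2/3))]² = [0.012 × 4.52 / (1 × 3.144 × 0.6977^(2/3))]² = 0.000481.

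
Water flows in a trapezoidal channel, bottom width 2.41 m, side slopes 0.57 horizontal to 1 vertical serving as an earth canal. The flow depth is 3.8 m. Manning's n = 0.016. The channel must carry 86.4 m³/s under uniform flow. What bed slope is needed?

With bottom width b = 2.41 m and side slope z = 0.57: A = (b + zy)y = (2.41 + 0.57×3.8)×3.8 = 17.39 m²; P = b + 2y√(1+z²) = 2.41 + 2×3.8×1.151 = 11.16 m.
Hydraulic radius R = A/P = 17.39/11.16 = 1.558 m.
From Manning's equation, S = [nQ / (1 A R^(2/3))]² = [0.016 × 86.4 / (1 × 17.39 × 1.558^(2/3))]² = 0.0035.

S = 0.0035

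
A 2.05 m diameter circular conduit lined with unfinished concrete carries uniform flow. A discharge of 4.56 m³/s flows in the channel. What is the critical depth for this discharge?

At critical depth, Q² T / (g A³) = 1, i.e. A³/T = Q²/g = 4.56²/9.81 = 2.12.
At y = 0.884 m: A³/T = 1.245 — too small.
At y = 1.02 m: A³/T = 2.152 — matches.

y_c = 1.02 m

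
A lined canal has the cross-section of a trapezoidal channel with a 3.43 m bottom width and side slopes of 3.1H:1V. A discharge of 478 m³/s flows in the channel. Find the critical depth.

At critical depth, Q² T / (g A³) = 1, i.e. A³/T = Q²/g = 478²/9.81 = 23290.
Trying y = 3.6 m: A³/T = 5627 — too small.
Trying y = 5.35 m: A³/T = 33550 — too large.
Trying y = 4.94 m: A³/T = 23310 — matches.

y_c = 4.94 m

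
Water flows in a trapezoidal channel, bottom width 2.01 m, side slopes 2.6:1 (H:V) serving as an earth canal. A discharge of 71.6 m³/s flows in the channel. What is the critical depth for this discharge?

At critical depth, Q² T / (g A³) = 1, i.e. A³/T = Q²/g = 71.6²/9.81 = 522.6.
Try y = 2.93 m: A³/T = 1302 — over.
Try y = 1.68 m: A³/T = 114.5 — short.
Try y = 2.39 m: A³/T = 525.9 — close enough.

y_c = 2.39 m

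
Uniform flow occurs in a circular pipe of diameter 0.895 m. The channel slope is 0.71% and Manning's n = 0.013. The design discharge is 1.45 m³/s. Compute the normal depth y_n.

Manning's equation rearranged: A R^(2/3) = nQ / (1·√S) = 0.013 × 1.45 / (√0.0071) = 0.2237.
At y = 0.819 m: A R^(2/3) = 0.2485 — too large.
At y = 0.616 m: A R^(2/3) = 0.1898 — too small.
At y = 0.707 m: A R^(2/3) = 0.2238 — close enough.

y_n = 0.707 m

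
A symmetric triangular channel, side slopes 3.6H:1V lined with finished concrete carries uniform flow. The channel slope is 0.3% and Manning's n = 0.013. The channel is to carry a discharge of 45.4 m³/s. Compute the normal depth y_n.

y_n = 1.81 m

Manning's equation rearranged: A R^(2/3) = nQ / (1·√S) = 0.013 × 45.4 / (√0.003) = 10.78.
Trying y = 1.5 m: A R^(2/3) = 6.523 — short.
Trying y = 1.81 m: A R^(2/3) = 10.76 — matches.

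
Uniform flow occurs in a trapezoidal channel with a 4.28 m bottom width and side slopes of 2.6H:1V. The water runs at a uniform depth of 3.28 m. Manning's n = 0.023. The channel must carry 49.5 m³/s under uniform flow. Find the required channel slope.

S = 0.00032

With bottom width b = 4.28 m and side slope z = 2.6: A = (b + zy)y = (4.28 + 2.6×3.28)×3.28 = 42.01 m²; P = b + 2y√(1+z²) = 4.28 + 2×3.28×2.786 = 22.55 m.
Hydraulic radius R = A/P = 42.01/22.55 = 1.863 m.
From Manning's equation, S = [nQ / (1 A R^(2/3))]² = [0.023 × 49.5 / (1 × 42.01 × 1.863^(2/3))]² = 0.00032.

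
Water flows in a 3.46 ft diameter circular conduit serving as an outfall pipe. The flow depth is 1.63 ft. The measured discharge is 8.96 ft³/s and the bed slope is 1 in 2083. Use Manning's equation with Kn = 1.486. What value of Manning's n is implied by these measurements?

For a circular section of diameter D = 3.46 ft at depth y = 1.63 ft, the central angle is θ = 2 arccos(1 − 2y/D) = 3.026 rad. Then A = (D²/8)(θ − sin θ) = 4.355 ft² and P = Dθ/2 = 5.235 ft.
Hydraulic radius R = A/P = 4.355/5.235 = 0.832 ft.
Rearranging Manning's equation: n = (1.486/Q) A R^(2/3) S^(1/2) = (1.486/8.96) × 4.355 × 0.832^(2/3) × √0.0004801 = 0.014.

n = 0.014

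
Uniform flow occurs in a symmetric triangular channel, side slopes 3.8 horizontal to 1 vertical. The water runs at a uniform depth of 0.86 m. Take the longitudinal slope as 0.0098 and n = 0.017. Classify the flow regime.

supercritical

For a triangular section with side slope z = 3.8: A = zy² = 3.8×0.86² = 2.81 m²; P = 2y√(1+z²) = 2×0.86×3.929 = 6.759 m.
Hydraulic radius R = A/P = 2.81/6.759 = 0.4158 m.
V = (1/n) R^(2/3) √S = (1/0.017) × 0.4158^(2/3) × √0.0098 = 3.244 m/s. Hydraulic depth D_h = A/T = 2.81/6.536 = 0.43 m.
Froude number Fr = V/√(g·D_h) = 3.244/√(9.81×0.43) = 1.58, which is greater than 1, so the flow is supercritical.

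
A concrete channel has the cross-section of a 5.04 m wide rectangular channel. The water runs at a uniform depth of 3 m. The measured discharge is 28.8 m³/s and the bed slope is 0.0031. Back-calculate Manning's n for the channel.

n = 0.036

Flow area A = b·y = 5.04 × 3 = 15.12 m². Wetted perimeter P = b + 2y = 5.04 + 2×3 = 11.04 m.
Hydraulic radius R = A/P = 15.12/11.04 = 1.37 m.
Rearranging Manning's equation: n = (1/Q) A R^(2/3) S^(1/2) = (1/28.8) × 15.12 × 1.37^(2/3) × √0.0031 = 0.036.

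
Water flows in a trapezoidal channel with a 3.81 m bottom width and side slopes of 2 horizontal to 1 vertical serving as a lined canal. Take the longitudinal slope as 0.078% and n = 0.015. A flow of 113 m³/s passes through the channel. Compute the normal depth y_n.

Manning's equation rearranged: A R^(2/3) = nQ / (1·√S) = 0.015 × 113 / (√0.00078) = 60.69.
Trying y = 4.18 m: A R^(2/3) = 87.62 — over.
Trying y = 2.44 m: A R^(2/3) = 27.04 — short.
Trying y = 3.55 m: A R^(2/3) = 60.81 — ≈ 60.69.

y_n = 3.55 m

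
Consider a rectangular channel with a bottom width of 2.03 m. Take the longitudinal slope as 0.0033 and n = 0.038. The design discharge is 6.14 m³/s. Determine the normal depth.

Manning's equation rearranged: A R^(2/3) = nQ / (1·√S) = 0.038 × 6.14 / (√0.0033) = 4.062.
At y = 3.05 m: A R^(2/3) = 5.163 — too large.
At y = 1.73 m: A R^(2/3) = 2.607 — too small.
At y = 2.49 m: A R^(2/3) = 4.065 — ≈ 4.062.

y_n = 2.49 m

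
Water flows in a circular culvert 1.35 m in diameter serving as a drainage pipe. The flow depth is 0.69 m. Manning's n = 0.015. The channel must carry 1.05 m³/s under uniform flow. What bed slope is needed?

S = 0.00191

For a circular section of diameter D = 1.35 m at depth y = 0.69 m, the central angle is θ = 2 arccos(1 − 2y/D) = 3.186 rad. Then A = (D²/8)(θ − sin θ) = 0.7359 m² and P = Dθ/2 = 2.151 m.
Hydraulic radius R = A/P = 0.7359/2.151 = 0.3422 m.
From Manning's equation, S = [nQ / (1 A R^(2/3))]² = [0.015 × 1.05 / (1 × 0.7359 × 0.3422^(2/3))]² = 0.00191.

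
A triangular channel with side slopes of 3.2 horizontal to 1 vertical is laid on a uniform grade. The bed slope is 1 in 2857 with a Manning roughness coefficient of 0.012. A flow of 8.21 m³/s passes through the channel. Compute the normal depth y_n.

Manning's equation rearranged: A R^(2/3) = nQ / (1·√S) = 0.012 × 8.21 / (√0.00035) = 5.266.
Trying y = 1 m: A R^(2/3) = 1.954 — low.
Trying y = 1.75 m: A R^(2/3) = 8.691 — high.
Trying y = 1.45 m: A R^(2/3) = 5.264 — matches.

y_n = 1.45 m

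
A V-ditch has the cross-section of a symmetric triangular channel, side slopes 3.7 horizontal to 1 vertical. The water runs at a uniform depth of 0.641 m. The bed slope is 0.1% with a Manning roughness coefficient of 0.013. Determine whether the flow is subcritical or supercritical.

subcritical

For a triangular section with side slope z = 3.7: A = zy² = 3.7×0.641² = 1.52 m²; P = 2y√(1+z²) = 2×0.641×3.833 = 4.914 m.
Hydraulic radius R = A/P = 1.52/4.914 = 0.3094 m.
V = (1/n) R^(2/3) √S = (1/0.013) × 0.3094^(2/3) × √0.001 = 1.113 m/s. Hydraulic depth D_h = A/T = 1.52/4.743 = 0.3205 m.
Froude number Fr = V/√(g·D_h) = 1.113/√(9.81×0.3205) = 0.628, which is less than 1, so the flow is subcritical.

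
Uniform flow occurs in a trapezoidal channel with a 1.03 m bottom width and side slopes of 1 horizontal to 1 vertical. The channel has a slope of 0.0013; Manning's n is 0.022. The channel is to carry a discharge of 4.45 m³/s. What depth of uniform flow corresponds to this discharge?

y_n = 1.42 m

Manning's equation rearranged: A R^(2/3) = nQ / (1·√S) = 0.022 × 4.45 / (√0.0013) = 2.715.
At y = 1.25 m: A R^(2/3) = 2.082 — short.
At y = 1.42 m: A R^(2/3) = 2.715 — ≈ 2.715.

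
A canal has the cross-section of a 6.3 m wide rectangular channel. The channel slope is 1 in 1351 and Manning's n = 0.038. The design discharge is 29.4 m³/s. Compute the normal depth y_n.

Manning's equation rearranged: A R^(2/3) = nQ / (1·√S) = 0.038 × 29.4 / (√0.0007402) = 41.06.
Trying y = 3.6 m: A R^(2/3) = 32.05 — too small.
Trying y = 4.36 m: A R^(2/3) = 41.08 — close enough.

y_n = 4.36 m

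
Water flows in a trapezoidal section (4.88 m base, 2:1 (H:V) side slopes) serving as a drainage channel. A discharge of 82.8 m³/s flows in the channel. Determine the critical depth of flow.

At critical depth, Q² T / (g A³) = 1, i.e. A³/T = Q²/g = 82.8²/9.81 = 698.9.
Trying y = 2.52 m: A³/T = 1044 — over.
Trying y = 1.83 m: A³/T = 312.9 — short.
Trying y = 2.27 m: A³/T = 700.4 — close enough.

y_c = 2.27 m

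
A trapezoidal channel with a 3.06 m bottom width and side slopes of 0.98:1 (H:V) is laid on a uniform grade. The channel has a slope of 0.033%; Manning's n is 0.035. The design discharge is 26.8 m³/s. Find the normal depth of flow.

y_n = 4.33 m

Manning's equation rearranged: A R^(2/3) = nQ / (1·√S) = 0.035 × 26.8 / (√0.00033) = 51.64.
Trying y = 3.8 m: A R^(2/3) = 39.29 — too small.
Trying y = 4.85 m: A R^(2/3) = 65.59 — too large.
Trying y = 4.33 m: A R^(2/3) = 51.57 — close enough.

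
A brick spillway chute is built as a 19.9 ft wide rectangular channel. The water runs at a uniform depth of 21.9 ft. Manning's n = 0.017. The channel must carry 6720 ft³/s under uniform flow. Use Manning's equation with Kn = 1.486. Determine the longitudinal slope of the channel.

Flow area A = b·y = 19.9 × 21.9 = 435.8 ft². Wetted perimeter P = b + 2y = 19.9 + 2×21.9 = 63.7 ft.
Hydraulic radius R = A/P = 435.8/63.7 = 6.842 ft.
From Manning's equation, S = [nQ / (1.486 A R^(2/3))]² = [0.017 × 6720 / (1.486 × 435.8 × 6.842^(2/3))]² = 0.0024.

S = 0.0024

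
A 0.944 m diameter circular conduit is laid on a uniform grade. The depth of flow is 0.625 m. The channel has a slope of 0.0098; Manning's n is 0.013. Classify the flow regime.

For a circular section of diameter D = 0.944 m at depth y = 0.625 m, the central angle is θ = 2 arccos(1 − 2y/D) = 3.802 rad. Then A = (D²/8)(θ − sin θ) = 0.4918 m² and P = Dθ/2 = 1.794 m.
Hydraulic radius R = A/P = 0.4918/1.794 = 0.2741 m.
V = (1/n) R^(2/3) √S = (1/0.013) × 0.2741^(2/3) × √0.0098 = 3.213 m/s. Hydraulic depth D_h = A/T = 0.4918/0.893 = 0.5507 m.
Froude number Fr = V/√(g·D_h) = 3.213/√(9.81×0.5507) = 1.38, which is greater than 1, so the flow is supercritical.

supercritical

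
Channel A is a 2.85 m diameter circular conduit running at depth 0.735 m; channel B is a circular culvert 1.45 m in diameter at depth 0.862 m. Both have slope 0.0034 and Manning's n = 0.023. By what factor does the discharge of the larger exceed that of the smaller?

Channel A: For a circular section of diameter D = 2.85 m at depth y = 0.735 m, the central angle is θ = 2 arccos(1 − 2y/D) = 2.131 rad. Then A = (D²/8)(θ − sin θ) = 1.303 m² and P = Dθ/2 = 3.036 m. Hydraulic radius R = A/P = 1.303/3.036 = 0.4292 m. Q_A = (1/0.023)·1.303·0.4292^(2/3)·√0.0034 = 1.879 m³/s.
Channel B: For a circular section of diameter D = 1.45 m at depth y = 0.862 m, the central angle is θ = 2 arccos(1 − 2y/D) = 3.522 rad. Then A = (D²/8)(θ − sin θ) = 1.023 m² and P = Dθ/2 = 2.553 m. Hydraulic radius R = A/P = 1.023/2.553 = 0.4007 m. Q_B = (1/0.023)·1.023·0.4007^(2/3)·√0.0034 = 1.41 m³/s.
The larger discharge is 1.879 m³/s and the smaller is 1.41 m³/s; the ratio is 1.33.

1.33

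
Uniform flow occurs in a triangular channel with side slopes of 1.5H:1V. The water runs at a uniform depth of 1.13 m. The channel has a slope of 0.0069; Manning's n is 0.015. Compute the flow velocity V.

For a triangular section with side slope z = 1.5: A = zy² = 1.5×1.13² = 1.915 m²; P = 2y√(1+z²) = 2×1.13×1.803 = 4.074 m.
Hydraulic radius R = A/P = 1.915/4.074 = 0.4701 m.
From Manning's equation, V = (1/n) R^(2/3) S^(1/2) = (1/0.015) × 0.4701^(2/3) × 0.0069^(1/2) = 3.35 m/s.

V = 3.35 m/s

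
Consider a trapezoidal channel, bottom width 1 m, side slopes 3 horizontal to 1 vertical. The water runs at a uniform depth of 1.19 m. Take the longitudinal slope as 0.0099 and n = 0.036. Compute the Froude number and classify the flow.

subcritical

With bottom width b = 1 m and side slope z = 3: A = (b + zy)y = (1 + 3×1.19)×1.19 = 5.438 m²; P = b + 2y√(1+z²) = 1 + 2×1.19×3.162 = 8.526 m.
Hydraulic radius R = A/P = 5.438/8.526 = 0.6378 m.
V = (1/n) R^(2/3) √S = (1/0.036) × 0.6378^(2/3) × √0.0099 = 2.048 m/s. Hydraulic depth D_h = A/T = 5.438/8.14 = 0.6681 m.
Froude number Fr = V/√(g·D_h) = 2.048/√(9.81×0.6681) = 0.8, which is less than 1, so the flow is subcritical.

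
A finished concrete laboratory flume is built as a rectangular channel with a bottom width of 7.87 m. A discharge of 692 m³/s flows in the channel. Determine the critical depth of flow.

For a rectangular channel, critical depth y_c = (q²/g)^(1/3) where q = Q/b = 692/7.87 = 87.93 m²/s.
So y_c = (87.93²/9.81)^(1/3) = 9.24 m.

y_c = 9.24 m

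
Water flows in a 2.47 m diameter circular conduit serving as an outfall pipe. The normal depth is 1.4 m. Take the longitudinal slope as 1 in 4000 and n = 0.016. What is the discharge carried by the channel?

For a circular section of diameter D = 2.47 m at depth y = 1.4 m, the central angle is θ = 2 arccos(1 − 2y/D) = 3.41 rad. Then A = (D²/8)(θ − sin θ) = 2.802 m² and P = Dθ/2 = 4.211 m.
Hydraulic radius R = A/P = 2.802/4.211 = 0.6655 m.
Manning's equation: Q = (1/n) A R^(2/3) S^(1/2) = (1/0.016) × 2.802 × 0.6655^(2/3) × 0.00025^(1/2) = 2.11 m³/s.

Q = 2.11 m³/s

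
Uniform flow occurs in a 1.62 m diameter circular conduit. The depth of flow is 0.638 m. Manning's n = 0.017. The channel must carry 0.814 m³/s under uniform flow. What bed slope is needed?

S = 0.0014

For a circular section of diameter D = 1.62 m at depth y = 0.638 m, the central angle is θ = 2 arccos(1 − 2y/D) = 2.714 rad. Then A = (D²/8)(θ − sin θ) = 0.7541 m² and P = Dθ/2 = 2.198 m.
Hydraulic radius R = A/P = 0.7541/2.198 = 0.3431 m.
From Manning's equation, S = [nQ / (1 A R^(2/3))]² = [0.017 × 0.814 / (1 × 0.7541 × 0.3431^(2/3))]² = 0.0014.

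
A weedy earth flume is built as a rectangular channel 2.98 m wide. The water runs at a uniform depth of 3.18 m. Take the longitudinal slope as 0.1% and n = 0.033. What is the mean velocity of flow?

Flow area A = b·y = 2.98 × 3.18 = 9.476 m². Wetted perimeter P = b + 2y = 2.98 + 2×3.18 = 9.34 m.
Hydraulic radius R = A/P = 9.476/9.34 = 1.015 m.
From Manning's equation, V = (1/n) R^(2/3) S^(1/2) = (1/0.033) × 1.015^(2/3) × 0.001^(1/2) = 0.968 m/s.

V = 0.968 m/s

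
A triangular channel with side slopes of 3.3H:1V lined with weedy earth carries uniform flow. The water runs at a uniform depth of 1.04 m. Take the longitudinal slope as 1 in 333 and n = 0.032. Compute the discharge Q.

For a triangular section with side slope z = 3.3: A = zy² = 3.3×1.04² = 3.569 m²; P = 2y√(1+z²) = 2×1.04×3.448 = 7.172 m.
Hydraulic radius R = A/P = 3.569/7.172 = 0.4977 m.
Manning's equation: Q = (1/n) A R^(2/3) S^(1/2) = (1/0.032) × 3.569 × 0.4977^(2/3) × 0.003003^(1/2) = 3.84 m³/s.

Q = 3.84 m³/s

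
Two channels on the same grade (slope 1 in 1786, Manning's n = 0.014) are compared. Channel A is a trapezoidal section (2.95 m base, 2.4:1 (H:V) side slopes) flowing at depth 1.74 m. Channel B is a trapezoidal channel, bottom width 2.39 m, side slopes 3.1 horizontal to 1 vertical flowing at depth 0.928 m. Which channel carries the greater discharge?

Channel A: With bottom width b = 2.95 m and side slope z = 2.4: A = (b + zy)y = (2.95 + 2.4×1.74)×1.74 = 12.4 m²; P = b + 2y√(1+z²) = 2.95 + 2×1.74×2.6 = 12 m. Hydraulic radius R = A/P = 12.4/12 = 1.033 m. Q_A = (1/0.014)·12.4·1.033^(2/3)·√0.0005599 = 21.42 m³/s.
Channel B: With bottom width b = 2.39 m and side slope z = 3.1: A = (b + zy)y = (2.39 + 3.1×0.928)×0.928 = 4.888 m²; P = b + 2y√(1+z²) = 2.39 + 2×0.928×3.257 = 8.436 m. Hydraulic radius R = A/P = 4.888/8.436 = 0.5794 m. Q_B = (1/0.014)·4.888·0.5794^(2/3)·√0.0005599 = 5.741 m³/s.
Q_A = 21.42 m³/s vs Q_B = 5.741 m³/s, so channel A carries more.

channel A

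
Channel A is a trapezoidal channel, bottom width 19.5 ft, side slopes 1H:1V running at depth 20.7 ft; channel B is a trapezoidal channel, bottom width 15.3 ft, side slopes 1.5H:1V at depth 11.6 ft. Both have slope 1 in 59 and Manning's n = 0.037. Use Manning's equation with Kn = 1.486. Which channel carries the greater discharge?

channel A

Channel A: With bottom width b = 19.5 ft and side slope z = 1: A = (b + zy)y = (19.5 + 1×20.7)×20.7 = 832.1 ft²; P = b + 2y√(1+z²) = 19.5 + 2×20.7×1.414 = 78.05 ft. Hydraulic radius R = A/P = 832.1/78.05 = 10.66 ft. Q_A = (1.486/0.037)·832.1·10.66^(2/3)·√0.01695 = 21080 ft³/s.
Channel B: With bottom width b = 15.3 ft and side slope z = 1.5: A = (b + zy)y = (15.3 + 1.5×11.6)×11.6 = 379.3 ft²; P = b + 2y√(1+z²) = 15.3 + 2×11.6×1.803 = 57.12 ft. Hydraulic radius R = A/P = 379.3/57.12 = 6.64 ft. Q_B = (1.486/0.037)·379.3·6.64^(2/3)·√0.01695 = 7007 ft³/s.
Q_A = 21080 ft³/s vs Q_B = 7007 ft³/s, so channel A carries more.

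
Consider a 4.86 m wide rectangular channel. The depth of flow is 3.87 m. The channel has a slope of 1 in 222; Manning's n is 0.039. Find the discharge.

Flow area A = b·y = 4.86 × 3.87 = 18.81 m². Wetted perimeter P = b + 2y = 4.86 + 2×3.87 = 12.6 m.
Hydraulic radius R = A/P = 18.81/12.6 = 1.493 m.
Manning's equation: Q = (1/n) A R^(2/3) S^(1/2) = (1/0.039) × 18.81 × 1.493^(2/3) × 0.004505^(1/2) = 42.3 m³/s.

Q = 42.3 m³/s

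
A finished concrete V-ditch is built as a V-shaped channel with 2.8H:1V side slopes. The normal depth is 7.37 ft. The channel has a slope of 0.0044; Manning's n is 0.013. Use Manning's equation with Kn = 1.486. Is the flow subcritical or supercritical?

supercritical

For a triangular section with side slope z = 2.8: A = zy² = 2.8×7.37² = 152.1 ft²; P = 2y√(1+z²) = 2×7.37×2.973 = 43.83 ft.
Hydraulic radius R = A/P = 152.1/43.83 = 3.47 ft.
V = (1.486/n) R^(2/3) √S = (1.486/0.013) × 3.47^(2/3) × √0.0044 = 17.38 ft/s. Hydraulic depth D_h = A/T = 152.1/41.27 = 3.685 ft.
Froude number Fr = V/√(g·D_h) = 17.38/√(32.2×3.685) = 1.6, which is greater than 1, so the flow is supercritical.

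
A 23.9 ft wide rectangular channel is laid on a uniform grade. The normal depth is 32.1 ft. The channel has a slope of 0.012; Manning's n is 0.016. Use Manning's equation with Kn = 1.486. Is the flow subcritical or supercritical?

supercritical

Flow area A = b·y = 23.9 × 32.1 = 767.2 ft². Wetted perimeter P = b + 2y = 23.9 + 2×32.1 = 88.1 ft.
Hydraulic radius R = A/P = 767.2/88.1 = 8.708 ft.
V = (1.486/n) R^(2/3) √S = (1.486/0.016) × 8.708^(2/3) × √0.012 = 43.06 ft/s. Hydraulic depth D_h = A/T = 767.2/23.9 = 32.1 ft.
Froude number Fr = V/√(g·D_h) = 43.06/√(32.2×32.1) = 1.34, which is greater than 1, so the flow is supercritical.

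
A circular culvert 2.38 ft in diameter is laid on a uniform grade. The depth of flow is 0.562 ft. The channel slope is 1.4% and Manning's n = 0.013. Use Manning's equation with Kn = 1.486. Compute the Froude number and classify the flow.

For a circular section of diameter D = 2.38 ft at depth y = 0.562 ft, the central angle is θ = 2 arccos(1 − 2y/D) = 2.03 rad. Then A = (D²/8)(θ − sin θ) = 0.8024 ft² and P = Dθ/2 = 2.415 ft.
Hydraulic radius R = A/P = 0.8024/2.415 = 0.3322 ft.
V = (1.486/n) R^(2/3) √S = (1.486/0.013) × 0.3322^(2/3) × √0.014 = 6.487 ft/s. Hydraulic depth D_h = A/T = 0.8024/2.022 = 0.3969 ft.
Froude number Fr = V/√(g·D_h) = 6.487/√(32.2×0.3969) = 1.81, which is greater than 1, so the flow is supercritical.

supercritical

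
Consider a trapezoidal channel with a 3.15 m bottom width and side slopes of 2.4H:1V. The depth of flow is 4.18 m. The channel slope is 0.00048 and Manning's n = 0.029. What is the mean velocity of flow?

With bottom width b = 3.15 m and side slope z = 2.4: A = (b + zy)y = (3.15 + 2.4×4.18)×4.18 = 55.1 m²; P = b + 2y√(1+z²) = 3.15 + 2×4.18×2.6 = 24.89 m.
Hydraulic radius R = A/P = 55.1/24.89 = 2.214 m.
From Manning's equation, V = (1/n) R^(2/3) S^(1/2) = (1/0.029) × 2.214^(2/3) × 0.00048^(1/2) = 1.28 m/s.

V = 1.28 m/s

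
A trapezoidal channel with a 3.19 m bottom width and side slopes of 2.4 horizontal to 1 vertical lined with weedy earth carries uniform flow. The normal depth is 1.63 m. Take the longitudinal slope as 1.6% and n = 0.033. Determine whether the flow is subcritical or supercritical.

supercritical

With bottom width b = 3.19 m and side slope z = 2.4: A = (b + zy)y = (3.19 + 2.4×1.63)×1.63 = 11.58 m²; P = b + 2y√(1+z²) = 3.19 + 2×1.63×2.6 = 11.67 m.
Hydraulic radius R = A/P = 11.58/11.67 = 0.9923 m.
V = (1/n) R^(2/3) √S = (1/0.033) × 0.9923^(2/3) × √0.016 = 3.813 m/s. Hydraulic depth D_h = A/T = 11.58/11.01 = 1.051 m.
Froude number Fr = V/√(g·D_h) = 3.813/√(9.81×1.051) = 1.19, which is greater than 1, so the flow is supercritical.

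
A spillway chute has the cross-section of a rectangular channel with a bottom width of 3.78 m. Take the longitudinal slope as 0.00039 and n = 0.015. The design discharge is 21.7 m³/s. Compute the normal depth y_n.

y_n = 3.75 m

Manning's equation rearranged: A R^(2/3) = nQ / (1·√S) = 0.015 × 21.7 / (√0.00039) = 16.48.
Try y = 2.55 m: A R^(2/3) = 10.18 — short.
Try y = 3.75 m: A R^(2/3) = 16.51 — close enough.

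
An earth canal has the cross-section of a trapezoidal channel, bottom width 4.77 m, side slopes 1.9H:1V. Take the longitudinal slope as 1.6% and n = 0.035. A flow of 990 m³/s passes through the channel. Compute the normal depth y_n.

y_n = 6.74 m

Manning's equation rearranged: A R^(2/3) = nQ / (1·√S) = 0.035 × 990 / (√0.016) = 273.9.
Try y = 4.94 m: A R^(2/3) = 135.3 — low.
Try y = 7.65 m: A R^(2/3) = 367.5 — high.
Try y = 6.74 m: A R^(2/3) = 273.8 — ≈ 273.9.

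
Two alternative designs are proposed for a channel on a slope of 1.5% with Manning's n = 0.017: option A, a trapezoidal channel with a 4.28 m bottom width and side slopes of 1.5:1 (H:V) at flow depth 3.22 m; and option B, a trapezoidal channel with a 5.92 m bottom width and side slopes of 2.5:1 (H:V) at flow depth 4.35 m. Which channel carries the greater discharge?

channel B

Channel A: With bottom width b = 4.28 m and side slope z = 1.5: A = (b + zy)y = (4.28 + 1.5×3.22)×3.22 = 29.33 m²; P = b + 2y√(1+z²) = 4.28 + 2×3.22×1.803 = 15.89 m. Hydraulic radius R = A/P = 29.33/15.89 = 1.846 m. Q_A = (1/0.017)·29.33·1.846^(2/3)·√0.015 = 318 m³/s.
Channel B: With bottom width b = 5.92 m and side slope z = 2.5: A = (b + zy)y = (5.92 + 2.5×4.35)×4.35 = 73.06 m²; P = b + 2y√(1+z²) = 5.92 + 2×4.35×2.693 = 29.35 m. Hydraulic radius R = A/P = 73.06/29.35 = 2.49 m. Q_B = (1/0.017)·73.06·2.49^(2/3)·√0.015 = 966.8 m³/s.
Q_A = 318 m³/s vs Q_B = 966.8 m³/s, so channel B carries more.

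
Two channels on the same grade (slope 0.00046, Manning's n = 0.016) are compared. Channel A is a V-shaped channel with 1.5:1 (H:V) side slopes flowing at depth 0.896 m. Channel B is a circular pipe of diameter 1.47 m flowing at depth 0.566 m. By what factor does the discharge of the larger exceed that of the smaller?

2.28

Channel A: For a triangular section with side slope z = 1.5: A = zy² = 1.5×0.896² = 1.204 m²; P = 2y√(1+z²) = 2×0.896×1.803 = 3.231 m. Hydraulic radius R = A/P = 1.204/3.231 = 0.3728 m. Q_A = (1/0.016)·1.204·0.3728^(2/3)·√0.00046 = 0.8361 m³/s.
Channel B: For a circular section of diameter D = 1.47 m at depth y = 0.566 m, the central angle is θ = 2 arccos(1 − 2y/D) = 2.678 rad. Then A = (D²/8)(θ − sin θ) = 0.6024 m² and P = Dθ/2 = 1.968 m. Hydraulic radius R = A/P = 0.6024/1.968 = 0.3061 m. Q_B = (1/0.016)·0.6024·0.3061^(2/3)·√0.00046 = 0.3667 m³/s.
The larger discharge is 0.8361 m³/s and the smaller is 0.3667 m³/s; the ratio is 2.28.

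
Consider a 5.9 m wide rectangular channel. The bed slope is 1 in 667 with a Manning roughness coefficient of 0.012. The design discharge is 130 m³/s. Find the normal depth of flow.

Manning's equation rearranged: A R^(2/3) = nQ / (1·√S) = 0.012 × 130 / (√0.001499) = 40.29.
Try y = 4 m: A R^(2/3) = 33.59 — too small.
Try y = 5.55 m: A R^(2/3) = 50.69 — too large.
Try y = 4.62 m: A R^(2/3) = 40.34 — matches.

y_n = 4.62 m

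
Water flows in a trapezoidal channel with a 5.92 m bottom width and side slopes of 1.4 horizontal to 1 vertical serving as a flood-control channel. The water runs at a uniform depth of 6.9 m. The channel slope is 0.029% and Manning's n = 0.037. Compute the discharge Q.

Q = 117 m³/s

With bottom width b = 5.92 m and side slope z = 1.4: A = (b + zy)y = (5.92 + 1.4×6.9)×6.9 = 107.5 m²; P = b + 2y√(1+z²) = 5.92 + 2×6.9×1.72 = 29.66 m.
Hydraulic radius R = A/P = 107.5/29.66 = 3.624 m.
Manning's equation: Q = (1/n) A R^(2/3) S^(1/2) = (1/0.037) × 107.5 × 3.624^(2/3) × 0.00029^(1/2) = 117 m³/s.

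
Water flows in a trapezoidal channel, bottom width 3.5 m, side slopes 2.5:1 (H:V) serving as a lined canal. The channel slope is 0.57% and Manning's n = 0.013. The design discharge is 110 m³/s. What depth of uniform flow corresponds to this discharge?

Manning's equation rearranged: A R^(2/3) = nQ / (1·√S) = 0.013 × 110 / (√0.0057) = 18.94.
Try y = 2.31 m: A R^(2/3) = 26.09 — too large.
Try y = 1.64 m: A R^(2/3) = 12.55 — too small.
Try y = 1.99 m: A R^(2/3) = 18.9 — ≈ 18.94.

y_n = 1.99 m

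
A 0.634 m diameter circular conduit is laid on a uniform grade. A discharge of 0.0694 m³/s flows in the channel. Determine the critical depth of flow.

y_c = 0.164 m

At critical depth, Q² T / (g A³) = 1, i.e. A³/T = Q²/g = 0.0694²/9.81 = 0.000491.
At y = 0.133 m: A³/T = 0.0002158 — low.
At y = 0.209 m: A³/T = 0.001253 — high.
At y = 0.164 m: A³/T = 0.000489 — close enough.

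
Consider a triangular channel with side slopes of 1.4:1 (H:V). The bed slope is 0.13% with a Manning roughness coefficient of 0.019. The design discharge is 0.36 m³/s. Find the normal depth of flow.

y_n = 0.592 m

Manning's equation rearranged: A R^(2/3) = nQ / (1·√S) = 0.019 × 0.36 / (√0.0013) = 0.1897.
Trying y = 0.529 m: A R^(2/3) = 0.1407 — low.
Trying y = 0.65 m: A R^(2/3) = 0.2437 — high.
Trying y = 0.592 m: A R^(2/3) = 0.1899 — close enough.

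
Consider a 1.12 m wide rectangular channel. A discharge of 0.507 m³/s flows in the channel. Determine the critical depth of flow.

y_c = 0.275 m

For a rectangular channel, critical depth y_c = (q²/g)^(1/3) where q = Q/b = 0.507/1.12 = 0.4527 m²/s.
So y_c = (0.4527²/9.81)^(1/3) = 0.275 m.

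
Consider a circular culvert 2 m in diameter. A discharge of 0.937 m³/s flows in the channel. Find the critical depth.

At critical depth, Q² T / (g A³) = 1, i.e. A³/T = Q²/g = 0.937²/9.81 = 0.0895.
At y = 0.385 m: A³/T = 0.04815 — low.
At y = 0.518 m: A³/T = 0.1535 — high.
At y = 0.451 m: A³/T = 0.08945 — matches.

y_c = 0.451 m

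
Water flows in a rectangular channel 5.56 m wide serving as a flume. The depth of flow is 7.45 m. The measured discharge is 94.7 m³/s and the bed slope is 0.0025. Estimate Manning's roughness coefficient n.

n = 0.035

Flow area A = b·y = 5.56 × 7.45 = 41.42 m². Wetted perimeter P = b + 2y = 5.56 + 2×7.45 = 20.46 m.
Hydraulic radius R = A/P = 41.42/20.46 = 2.025 m.
Rearranging Manning's equation: n = (1/Q) A R^(2/3) S^(1/2) = (1/94.7) × 41.42 × 2.025^(2/3) × √0.0025 = 0.035.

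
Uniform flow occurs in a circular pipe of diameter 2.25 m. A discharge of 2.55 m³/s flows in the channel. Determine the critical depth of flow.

y_c = 0.73 m

At critical depth, Q² T / (g A³) = 1, i.e. A³/T = Q²/g = 2.55²/9.81 = 0.6628.
Try y = 0.789 m: A³/T = 0.8953 — too large.
Try y = 0.5 m: A³/T = 0.1522 — too small.
Try y = 0.73 m: A³/T = 0.6631 — ≈ 0.6628.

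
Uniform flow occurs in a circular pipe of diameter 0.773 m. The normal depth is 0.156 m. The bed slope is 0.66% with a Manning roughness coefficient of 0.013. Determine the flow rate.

Q = 0.0874 m³/s

For a circular section of diameter D = 0.773 m at depth y = 0.156 m, the central angle is θ = 2 arccos(1 − 2y/D) = 1.864 rad. Then A = (D²/8)(θ − sin θ) = 0.06769 m² and P = Dθ/2 = 0.7203 m.
Hydraulic radius R = A/P = 0.06769/0.7203 = 0.09397 m.
Manning's equation: Q = (1/n) A R^(2/3) S^(1/2) = (1/0.013) × 0.06769 × 0.09397^(2/3) × 0.0066^(1/2) = 0.0874 m³/s.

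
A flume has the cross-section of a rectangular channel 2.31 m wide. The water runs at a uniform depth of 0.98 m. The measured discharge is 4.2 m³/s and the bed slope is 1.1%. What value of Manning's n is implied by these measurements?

Flow area A = b·y = 2.31 × 0.98 = 2.264 m². Wetted perimeter P = b + 2y = 2.31 + 2×0.98 = 4.27 m.
Hydraulic radius R = A/P = 2.264/4.27 = 0.5302 m.
Rearranging Manning's equation: n = (1/Q) A R^(2/3) S^(1/2) = (1/4.2) × 2.264 × 0.5302^(2/3) × √0.011 = 0.037.

n = 0.037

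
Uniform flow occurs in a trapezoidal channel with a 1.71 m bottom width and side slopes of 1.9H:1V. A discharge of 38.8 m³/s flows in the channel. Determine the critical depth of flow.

At critical depth, Q² T / (g A³) = 1, i.e. A³/T = Q²/g = 38.8²/9.81 = 153.5.
Trying y = 1.73 m: A³/T = 77.99 — too small.
Trying y = 2.26 m: A³/T = 242.6 — too large.
Trying y = 2.03 m: A³/T = 153.1 — close enough.

y_c = 2.03 m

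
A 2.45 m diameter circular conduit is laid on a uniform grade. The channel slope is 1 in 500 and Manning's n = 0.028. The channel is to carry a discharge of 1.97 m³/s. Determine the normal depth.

y_n = 1.02 m

Manning's equation rearranged: A R^(2/3) = nQ / (1·√S) = 0.028 × 1.97 / (√0.002) = 1.233.
At y = 1.15 m: A R^(2/3) = 1.525 — high.
At y = 1.02 m: A R^(2/3) = 1.232 — ≈ 1.233.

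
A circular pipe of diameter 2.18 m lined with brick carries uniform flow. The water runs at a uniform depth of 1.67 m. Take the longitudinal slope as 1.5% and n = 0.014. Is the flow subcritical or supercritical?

For a circular section of diameter D = 2.18 m at depth y = 1.67 m, the central angle is θ = 2 arccos(1 − 2y/D) = 4.264 rad. Then A = (D²/8)(θ − sin θ) = 3.068 m² and P = Dθ/2 = 4.648 m.
Hydraulic radius R = A/P = 3.068/4.648 = 0.6602 m.
V = (1/n) R^(2/3) √S = (1/0.014) × 0.6602^(2/3) × √0.015 = 6.633 m/s. Hydraulic depth D_h = A/T = 3.068/1.846 = 1.662 m.
Froude number Fr = V/√(g·D_h) = 6.633/√(9.81×1.662) = 1.64, which is greater than 1, so the flow is supercritical.

supercritical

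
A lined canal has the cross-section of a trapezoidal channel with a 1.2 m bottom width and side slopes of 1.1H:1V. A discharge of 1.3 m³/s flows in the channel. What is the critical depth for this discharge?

y_c = 0.429 m

At critical depth, Q² T / (g A³) = 1, i.e. A³/T = Q²/g = 1.3²/9.81 = 0.1723.
Try y = 0.471 m: A³/T = 0.237 — too large.
Try y = 0.383 m: A³/T = 0.1172 — too small.
Try y = 0.429 m: A³/T = 0.1721 — matches.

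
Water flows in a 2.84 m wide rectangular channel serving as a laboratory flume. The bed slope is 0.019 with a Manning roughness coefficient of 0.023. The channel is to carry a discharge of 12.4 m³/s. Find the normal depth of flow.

y_n = 1.03 m

Manning's equation rearranged: A R^(2/3) = nQ / (1·√S) = 0.023 × 12.4 / (√0.019) = 2.069.
At y = 0.707 m: A R^(2/3) = 1.217 — low.
At y = 1.18 m: A R^(2/3) = 2.5 — high.
At y = 1.03 m: A R^(2/3) = 2.074 — close enough.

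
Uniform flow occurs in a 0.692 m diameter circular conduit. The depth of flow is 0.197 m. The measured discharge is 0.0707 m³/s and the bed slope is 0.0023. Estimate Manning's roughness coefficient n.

For a circular section of diameter D = 0.692 m at depth y = 0.197 m, the central angle is θ = 2 arccos(1 − 2y/D) = 2.251 rad. Then A = (D²/8)(θ − sin θ) = 0.08822 m² and P = Dθ/2 = 0.7789 m.
Hydraulic radius R = A/P = 0.08822/0.7789 = 0.1133 m.
Rearranging Manning's equation: n = (1/Q) A R^(2/3) S^(1/2) = (1/0.0707) × 0.08822 × 0.1133^(2/3) × √0.0023 = 0.014.

n = 0.014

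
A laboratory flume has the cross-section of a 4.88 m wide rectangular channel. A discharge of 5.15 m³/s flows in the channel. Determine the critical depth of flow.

For a rectangular channel, critical depth y_c = (q²/g)^(1/3) where q = Q/b = 5.15/4.88 = 1.055 m²/s.
So y_c = (1.055²/9.81)^(1/3) = 0.484 m.

y_c = 0.484 m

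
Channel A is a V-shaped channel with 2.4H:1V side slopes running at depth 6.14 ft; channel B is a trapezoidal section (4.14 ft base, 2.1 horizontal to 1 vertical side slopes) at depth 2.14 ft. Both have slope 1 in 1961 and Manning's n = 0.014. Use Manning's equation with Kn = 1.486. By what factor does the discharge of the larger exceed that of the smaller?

8.19

Channel A: For a triangular section with side slope z = 2.4: A = zy² = 2.4×6.14² = 90.48 ft²; P = 2y√(1+z²) = 2×6.14×2.6 = 31.93 ft. Hydraulic radius R = A/P = 90.48/31.93 = 2.834 ft. Q_A = (1.486/0.014)·90.48·2.834^(2/3)·√0.0005099 = 434.3 ft³/s.
Channel B: With bottom width b = 4.14 ft and side slope z = 2.1: A = (b + zy)y = (4.14 + 2.1×2.14)×2.14 = 18.48 ft²; P = b + 2y√(1+z²) = 4.14 + 2×2.14×2.326 = 14.1 ft. Hydraulic radius R = A/P = 18.48/14.1 = 1.311 ft. Q_B = (1.486/0.014)·18.48·1.311^(2/3)·√0.0005099 = 53.05 ft³/s.
The larger discharge is 434.3 ft³/s and the smaller is 53.05 ft³/s; the ratio is 8.19.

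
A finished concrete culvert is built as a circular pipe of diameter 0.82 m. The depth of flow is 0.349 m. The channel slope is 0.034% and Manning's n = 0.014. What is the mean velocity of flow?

V = 0.426 m/s

For a circular section of diameter D = 0.82 m at depth y = 0.349 m, the central angle is θ = 2 arccos(1 − 2y/D) = 2.843 rad. Then A = (D²/8)(θ − sin θ) = 0.2142 m² and P = Dθ/2 = 1.166 m.
Hydraulic radius R = A/P = 0.2142/1.166 = 0.1838 m.
From Manning's equation, V = (1/n) R^(2/3) S^(1/2) = (1/0.014) × 0.1838^(2/3) × 0.00034^(1/2) = 0.426 m/s.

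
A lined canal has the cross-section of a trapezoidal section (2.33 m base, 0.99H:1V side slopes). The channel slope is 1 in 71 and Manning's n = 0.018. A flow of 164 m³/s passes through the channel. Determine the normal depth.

y_n = 3.28 m

Manning's equation rearranged: A R^(2/3) = nQ / (1·√S) = 0.018 × 164 / (√0.01408) = 24.87.
Trying y = 3.91 m: A R^(2/3) = 36.12 — high.
Trying y = 3.28 m: A R^(2/3) = 24.84 — ≈ 24.87.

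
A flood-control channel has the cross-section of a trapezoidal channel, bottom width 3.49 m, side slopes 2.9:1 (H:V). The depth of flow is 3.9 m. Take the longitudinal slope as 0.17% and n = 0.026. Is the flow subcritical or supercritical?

With bottom width b = 3.49 m and side slope z = 2.9: A = (b + zy)y = (3.49 + 2.9×3.9)×3.9 = 57.72 m²; P = b + 2y√(1+z²) = 3.49 + 2×3.9×3.068 = 27.42 m.
Hydraulic radius R = A/P = 57.72/27.42 = 2.105 m.
V = (1/n) R^(2/3) √S = (1/0.026) × 2.105^(2/3) × √0.0017 = 2.605 m/s. Hydraulic depth D_h = A/T = 57.72/26.11 = 2.211 m.
Froude number Fr = V/√(g·D_h) = 2.605/√(9.81×2.211) = 0.559, which is less than 1, so the flow is subcritical.

subcritical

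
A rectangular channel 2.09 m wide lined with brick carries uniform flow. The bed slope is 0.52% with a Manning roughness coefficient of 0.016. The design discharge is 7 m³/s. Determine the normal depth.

y_n = 1.12 m

Manning's equation rearranged: A R^(2/3) = nQ / (1·√S) = 0.016 × 7 / (√0.0052) = 1.553.
Try y = 1.4 m: A R^(2/3) = 2.078 — too large.
Try y = 0.942 m: A R^(2/3) = 1.233 — too small.
Try y = 1.12 m: A R^(2/3) = 1.553 — close enough.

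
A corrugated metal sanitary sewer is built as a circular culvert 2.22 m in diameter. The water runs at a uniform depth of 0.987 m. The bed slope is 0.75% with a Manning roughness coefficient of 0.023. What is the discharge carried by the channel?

Q = 4.01 m³/s

For a circular section of diameter D = 2.22 m at depth y = 0.987 m, the central angle is θ = 2 arccos(1 − 2y/D) = 2.92 rad. Then A = (D²/8)(θ − sin θ) = 1.663 m² and P = Dθ/2 = 3.241 m.
Hydraulic radius R = A/P = 1.663/3.241 = 0.5131 m.
Manning's equation: Q = (1/n) A R^(2/3) S^(1/2) = (1/0.023) × 1.663 × 0.5131^(2/3) × 0.0075^(1/2) = 4.01 m³/s.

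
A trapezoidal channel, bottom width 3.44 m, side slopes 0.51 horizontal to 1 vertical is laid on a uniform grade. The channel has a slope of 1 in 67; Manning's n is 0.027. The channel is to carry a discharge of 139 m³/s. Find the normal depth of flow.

Manning's equation rearranged: A R^(2/3) = nQ / (1·√S) = 0.027 × 139 / (√0.01493) = 30.72.
Trying y = 3.46 m: A R^(2/3) = 24.7 — low.
Trying y = 4.58 m: A R^(2/3) = 40.97 — high.
Trying y = 3.91 m: A R^(2/3) = 30.73 — close enough.

y_n = 3.91 m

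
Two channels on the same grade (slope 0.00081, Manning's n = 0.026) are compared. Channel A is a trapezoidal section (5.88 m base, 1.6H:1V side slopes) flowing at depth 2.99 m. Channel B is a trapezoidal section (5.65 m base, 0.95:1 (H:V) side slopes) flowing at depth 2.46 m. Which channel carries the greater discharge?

Channel A: With bottom width b = 5.88 m and side slope z = 1.6: A = (b + zy)y = (5.88 + 1.6×2.99)×2.99 = 31.89 m²; P = b + 2y√(1+z²) = 5.88 + 2×2.99×1.887 = 17.16 m. Hydraulic radius R = A/P = 31.89/17.16 = 1.858 m. Q_A = (1/0.026)·31.89·1.858^(2/3)·√0.00081 = 52.75 m³/s.
Channel B: With bottom width b = 5.65 m and side slope z = 0.95: A = (b + zy)y = (5.65 + 0.95×2.46)×2.46 = 19.65 m²; P = b + 2y√(1+z²) = 5.65 + 2×2.46×1.379 = 12.44 m. Hydraulic radius R = A/P = 19.65/12.44 = 1.58 m. Q_B = (1/0.026)·19.65·1.58^(2/3)·√0.00081 = 29.17 m³/s.
Q_A = 52.75 m³/s vs Q_B = 29.17 m³/s, so channel A carries more.

channel A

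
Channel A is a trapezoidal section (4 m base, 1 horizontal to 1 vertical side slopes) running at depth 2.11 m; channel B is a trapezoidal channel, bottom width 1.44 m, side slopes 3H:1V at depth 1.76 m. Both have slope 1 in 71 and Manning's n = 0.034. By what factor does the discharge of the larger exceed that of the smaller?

Channel A: With bottom width b = 4 m and side slope z = 1: A = (b + zy)y = (4 + 1×2.11)×2.11 = 12.89 m²; P = b + 2y√(1+z²) = 4 + 2×2.11×1.414 = 9.968 m. Hydraulic radius R = A/P = 12.89/9.968 = 1.293 m. Q_A = (1/0.034)·12.89·1.293^(2/3)·√0.01408 = 53.42 m³/s.
Channel B: With bottom width b = 1.44 m and side slope z = 3: A = (b + zy)y = (1.44 + 3×1.76)×1.76 = 11.83 m²; P = b + 2y√(1+z²) = 1.44 + 2×1.76×3.162 = 12.57 m. Hydraulic radius R = A/P = 11.83/12.57 = 0.9408 m. Q_B = (1/0.034)·11.83·0.9408^(2/3)·√0.01408 = 39.64 m³/s.
The larger discharge is 53.42 m³/s and the smaller is 39.64 m³/s; the ratio is 1.35.

1.35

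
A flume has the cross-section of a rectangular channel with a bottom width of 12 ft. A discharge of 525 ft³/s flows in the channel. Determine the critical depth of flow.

y_c = 3.9 ft

For a rectangular channel, critical depth y_c = (q²/g)^(1/3) where q = Q/b = 525/12 = 43.75 ft²/s.
So y_c = (43.75²/32.2)^(1/3) = 3.9 ft.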